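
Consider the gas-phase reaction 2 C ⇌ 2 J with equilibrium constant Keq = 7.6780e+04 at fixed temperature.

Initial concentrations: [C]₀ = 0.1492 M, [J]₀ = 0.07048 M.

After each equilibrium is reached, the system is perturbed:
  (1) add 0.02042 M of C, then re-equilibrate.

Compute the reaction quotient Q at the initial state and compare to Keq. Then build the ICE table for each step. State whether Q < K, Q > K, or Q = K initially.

Q₀ = 0.2231 vs Keq = 7.6780e+04 ⇒ Q<K, forward
Step 1:
                  C         J
  Initial    0.1492   0.07048
  Change    -0.1484    0.1484
  Equil   7.8995e-04    0.2189
  solve Keq expr → x = 0.07421; check Q = 7.6780e+04
Then add 0.02042 M of C.
Step 2:
                  C         J
  Initial   0.02121    0.2189
  Change   -0.02035   0.02035
  Equil   8.6338e-04    0.2392
  solve Keq expr → x = 0.01017; check Q = 7.6780e+04

Q₀ = 0.2231; Q < K (proceeds forward)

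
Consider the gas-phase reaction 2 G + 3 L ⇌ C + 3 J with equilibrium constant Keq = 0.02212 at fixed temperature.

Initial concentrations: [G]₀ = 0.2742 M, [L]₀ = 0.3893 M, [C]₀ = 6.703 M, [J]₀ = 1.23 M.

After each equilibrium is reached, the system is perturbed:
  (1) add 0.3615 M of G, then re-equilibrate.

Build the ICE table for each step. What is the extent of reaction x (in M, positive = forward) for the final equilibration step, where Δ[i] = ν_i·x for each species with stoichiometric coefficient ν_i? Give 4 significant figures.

Q₀ = 2812 vs Keq = 0.02212 ⇒ Q>K, reverse
Step 1:
                  G         L         C         J
  I          0.2742    0.3893     6.703      1.23
  C          0.6816     1.022   -0.3408    -1.022
  E          0.9558     1.412     6.362    0.2075
  solve Keq expr → x = -0.3408; check Q = 0.02212
Then add 0.3615 M of G.
Step 2:
                  G         L         C         J
  I           1.317     1.412     6.362    0.2075
  C        -0.02596  -0.03893   0.01298   0.03893
  E           1.291     1.373     6.375    0.2465
  solve Keq expr → x = 0.01298; check Q = 0.02212

x = 0.01298 M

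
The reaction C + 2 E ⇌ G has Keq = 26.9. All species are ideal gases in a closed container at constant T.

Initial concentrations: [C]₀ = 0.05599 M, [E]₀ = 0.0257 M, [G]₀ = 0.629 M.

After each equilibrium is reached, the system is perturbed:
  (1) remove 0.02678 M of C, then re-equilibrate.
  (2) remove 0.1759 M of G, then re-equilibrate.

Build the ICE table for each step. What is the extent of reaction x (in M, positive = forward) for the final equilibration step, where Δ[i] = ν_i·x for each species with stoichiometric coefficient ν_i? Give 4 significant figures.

x = 0.02009 M

Q₀ = 1.7009e+04 vs Keq = 26.9 ⇒ Q>K, reverse
Step 1:
                  C         E         G
  Initial   0.05599    0.0257     0.629
  Change     0.1396    0.2793   -0.1396
  Equil      0.1956     0.305    0.4894
  solve Keq expr → x = -0.1396; check Q = 26.9
Then remove 0.02678 M of C.
Step 2:
                  C         E         G
  Initial    0.1688     0.305    0.4894
  Change   0.007119   0.01424 -0.007119
  Equil       0.176    0.3192    0.4823
  solve Keq expr → x = -0.007119; check Q = 26.9
Then remove 0.1759 M of G.
Step 3:
                  C         E         G
  Initial     0.176    0.3192    0.3064
  Change   -0.02009  -0.04017   0.02009
  Equil      0.1559     0.279    0.3264
  solve Keq expr → x = 0.02009; check Q = 26.9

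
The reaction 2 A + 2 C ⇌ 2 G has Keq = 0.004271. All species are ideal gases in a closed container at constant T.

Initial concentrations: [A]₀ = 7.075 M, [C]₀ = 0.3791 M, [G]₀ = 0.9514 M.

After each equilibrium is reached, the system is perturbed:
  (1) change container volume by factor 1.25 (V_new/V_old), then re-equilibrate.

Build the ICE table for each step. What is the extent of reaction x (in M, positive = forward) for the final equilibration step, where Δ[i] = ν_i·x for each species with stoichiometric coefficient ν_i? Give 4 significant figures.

Q₀ = 0.1258 vs Keq = 0.004271 ⇒ Q>K, reverse
Step 1:
                   A          C          G
  I            7.075     0.3791     0.9514
  C           0.5104     0.5104    -0.5104
  E            7.585     0.8895      0.441
  solve Keq expr → x = -0.2552; check Q = 0.004271
Then change container volume by factor 1.25 (V_new/V_old).
Step 2:
                   A          C          G
  I            6.068     0.7116     0.3528
  C          0.04878    0.04878   -0.04878
  E            6.117     0.7604      0.304
  solve Keq expr → x = -0.02439; check Q = 0.004271

x = -0.02439 M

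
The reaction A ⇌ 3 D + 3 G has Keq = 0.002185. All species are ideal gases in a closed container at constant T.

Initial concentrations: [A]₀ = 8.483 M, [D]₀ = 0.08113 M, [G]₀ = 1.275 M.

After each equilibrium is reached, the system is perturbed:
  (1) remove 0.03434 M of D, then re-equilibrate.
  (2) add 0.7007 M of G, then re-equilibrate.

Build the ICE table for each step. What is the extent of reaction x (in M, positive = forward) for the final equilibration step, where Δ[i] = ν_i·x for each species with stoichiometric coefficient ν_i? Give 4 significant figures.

Q₀ = 1.3047e-04 vs Keq = 0.002185 ⇒ Q<K, forward
Step 1:
                  A         D         G
  init        8.483   0.08113     1.275
  Δ        -0.03657    0.1097    0.1097
  eq          8.446    0.1908     1.385
  solve Keq expr → x = 0.03657; check Q = 0.002185
Then remove 0.03434 M of D.
Step 2:
                  A         D         G
  init        8.446    0.1565     1.385
  Δ        -0.01006   0.03019   0.03019
  eq          8.436    0.1867     1.415
  solve Keq expr → x = 0.01006; check Q = 0.002185
Then add 0.7007 M of G.
Step 3:
                  A         D         G
  init        8.436    0.1867     2.116
  Δ          0.0194   -0.0582   -0.0582
  eq          8.456    0.1285     2.057
  solve Keq expr → x = -0.0194; check Q = 0.002185

x = -0.0194 M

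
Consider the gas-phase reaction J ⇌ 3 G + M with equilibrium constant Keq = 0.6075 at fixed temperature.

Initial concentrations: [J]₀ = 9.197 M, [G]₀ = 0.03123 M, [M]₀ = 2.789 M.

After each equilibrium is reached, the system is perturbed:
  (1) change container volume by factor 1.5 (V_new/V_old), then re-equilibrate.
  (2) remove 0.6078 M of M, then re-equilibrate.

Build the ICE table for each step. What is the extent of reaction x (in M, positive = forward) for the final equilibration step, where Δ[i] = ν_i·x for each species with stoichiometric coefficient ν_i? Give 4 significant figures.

x = 0.03874 M

Q₀ = 9.2367e-06 vs Keq = 0.6075 ⇒ Q<K, forward
Step 1:
                  J         G         M
  I           9.197   0.03123     2.789
  C         -0.3863     1.159    0.3863
  E           8.811      1.19     3.175
  solve Keq expr → x = 0.3863; check Q = 0.6075
Then change container volume by factor 1.5 (V_new/V_old).
Step 2:
                  J         G         M
  I           5.874    0.7934     2.117
  C         -0.1222    0.3665    0.1222
  E           5.752      1.16     2.239
  solve Keq expr → x = 0.1222; check Q = 0.6075
Then remove 0.6078 M of M.
Step 3:
                  J         G         M
  I           5.752      1.16     1.631
  C        -0.03874    0.1162   0.03874
  E           5.713     1.276      1.67
  solve Keq expr → x = 0.03874; check Q = 0.6075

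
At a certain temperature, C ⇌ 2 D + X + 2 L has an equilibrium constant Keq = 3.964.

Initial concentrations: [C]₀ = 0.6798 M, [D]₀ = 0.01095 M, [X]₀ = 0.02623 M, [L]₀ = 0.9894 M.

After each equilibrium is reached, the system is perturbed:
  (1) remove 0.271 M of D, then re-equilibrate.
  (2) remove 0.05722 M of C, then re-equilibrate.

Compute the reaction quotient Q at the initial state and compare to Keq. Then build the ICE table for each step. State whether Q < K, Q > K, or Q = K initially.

Q₀ = 4.5289e-06 vs Keq = 3.964 ⇒ Q<K, forward
Step 1:
                  C         D         X         L
  Initial    0.6798   0.01095   0.02623    0.9894
  Change    -0.4162    0.8325    0.4162    0.8325
  Equil      0.2636    0.8434    0.4425     1.822
  solve Keq expr → x = 0.4162; check Q = 3.964
Then remove 0.271 M of D.
Step 2:
                  C         D         X         L
  Initial    0.2636    0.5724    0.4425     1.822
  Change   -0.05196    0.1039   0.05196    0.1039
  Equil      0.2116    0.6763    0.4944     1.926
  solve Keq expr → x = 0.05196; check Q = 3.964
Then remove 0.05722 M of C.
Step 3:
                  C         D         X         L
  Initial    0.1544    0.6763    0.4944     1.926
  Change    0.01928  -0.03856  -0.01928  -0.03856
  Equil      0.1737    0.6378    0.4751     1.887
  solve Keq expr → x = -0.01928; check Q = 3.964

Q₀ = 4.5289e-06; Q < K (proceeds forward)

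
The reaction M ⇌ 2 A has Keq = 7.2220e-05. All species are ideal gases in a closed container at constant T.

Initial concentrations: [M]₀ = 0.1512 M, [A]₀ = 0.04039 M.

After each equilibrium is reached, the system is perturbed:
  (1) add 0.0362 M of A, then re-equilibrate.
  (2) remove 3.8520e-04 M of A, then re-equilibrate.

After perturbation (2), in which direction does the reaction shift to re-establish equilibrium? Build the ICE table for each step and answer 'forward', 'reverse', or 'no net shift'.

Q₀ = 0.01079 vs Keq = 7.2220e-05 ⇒ Q>K, reverse
Step 1:
                    M           A
  Initial      0.1512     0.04039
  Change      0.01844    -0.03689
  Equil        0.1696      0.0035
  solve Keq expr → x = -0.01844; check Q = 7.2220e-05
Then add 0.0362 M of A.
Step 2:
                    M           A
  Initial      0.1696      0.0397
  Change      0.01801    -0.03602
  Equil        0.1877    0.003681
  solve Keq expr → x = -0.01801; check Q = 7.2220e-05
Then remove 3.8520e-04 M of A.
Step 3:
                    M           A
  Initial      0.1877    0.003296
  Change  -1.9166e-04  3.8332e-04
  Equil        0.1875    0.003679
  solve Keq expr → x = 1.9166e-04; check Q = 7.2220e-05

Direction: forward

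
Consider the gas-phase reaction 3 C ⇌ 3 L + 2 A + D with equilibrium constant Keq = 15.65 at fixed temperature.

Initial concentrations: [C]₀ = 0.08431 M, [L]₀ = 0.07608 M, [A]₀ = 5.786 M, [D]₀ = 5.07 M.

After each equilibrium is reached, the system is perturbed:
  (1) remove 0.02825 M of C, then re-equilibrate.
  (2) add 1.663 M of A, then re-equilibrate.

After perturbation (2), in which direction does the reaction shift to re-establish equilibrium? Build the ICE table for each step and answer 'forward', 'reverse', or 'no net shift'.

Direction: reverse

Q₀ = 124.7 vs Keq = 15.65 ⇒ Q>K, reverse
Step 1:
                   C          L          A          D
  Initial    0.08431    0.07608      5.786       5.07
  Change     0.02608   -0.02608   -0.01739  -0.008693
  Equil       0.1104       0.05      5.769      5.061
  solve Keq expr → x = -0.008693; check Q = 15.65
Then remove 0.02825 M of C.
Step 2:
                   C          L          A          D
  Initial    0.08214       0.05      5.769      5.061
  Change    0.008782  -0.008782  -0.005855  -0.002927
  Equil      0.09092    0.04122      5.763      5.058
  solve Keq expr → x = -0.002927; check Q = 15.65
Then add 1.663 M of A.
Step 3:
                   C          L          A          D
  Initial    0.09092    0.04122      7.426      5.058
  Change    0.004625  -0.004625  -0.003084  -0.001542
  Equil      0.09555    0.03659      7.423      5.057
  solve Keq expr → x = -0.001542; check Q = 15.65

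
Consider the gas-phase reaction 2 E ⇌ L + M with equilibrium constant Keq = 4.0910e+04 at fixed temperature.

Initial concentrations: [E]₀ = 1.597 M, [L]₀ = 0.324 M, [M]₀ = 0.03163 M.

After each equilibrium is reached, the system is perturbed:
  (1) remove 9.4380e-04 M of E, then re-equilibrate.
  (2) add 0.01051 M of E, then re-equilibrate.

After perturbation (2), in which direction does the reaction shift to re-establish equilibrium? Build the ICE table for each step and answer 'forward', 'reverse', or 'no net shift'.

Direction: forward

Q₀ = 0.004018 vs Keq = 4.0910e+04 ⇒ Q<K, forward
Step 1:
                   E          L          M
  Initial      1.597      0.324    0.03163
  Change      -1.592     0.7961     0.7961
  Equil     0.004761       1.12     0.8277
  solve Keq expr → x = 0.7961; check Q = 4.0910e+04
Then remove 9.4380e-04 M of E.
Step 2:
                   E          L          M
  Initial   0.003817       1.12     0.8277
  Change  9.4145e-04 -4.7072e-04 -4.7072e-04
  Equil     0.004758       1.12     0.8273
  solve Keq expr → x = -4.7072e-04; check Q = 4.0910e+04
Then add 0.01051 M of E.
Step 3:
                   E          L          M
  Initial    0.01527       1.12     0.8273
  Change    -0.01048   0.005242   0.005242
  Equil     0.004785      1.125     0.8325
  solve Keq expr → x = 0.005242; check Q = 4.0910e+04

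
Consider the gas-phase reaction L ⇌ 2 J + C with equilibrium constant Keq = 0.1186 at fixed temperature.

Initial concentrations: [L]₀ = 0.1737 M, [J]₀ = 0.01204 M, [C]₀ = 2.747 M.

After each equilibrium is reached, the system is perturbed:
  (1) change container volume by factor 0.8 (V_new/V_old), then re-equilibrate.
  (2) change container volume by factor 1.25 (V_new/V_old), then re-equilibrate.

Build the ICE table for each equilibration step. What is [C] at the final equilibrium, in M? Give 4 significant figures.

Q₀ = 0.002293 vs Keq = 0.1186 ⇒ Q<K, forward
Step 1:
                    L           J           C
  I            0.1737     0.01204       2.747
  C          -0.03275     0.06551     0.03275
  E            0.1409     0.07755        2.78
  solve Keq expr → x = 0.03275; check Q = 0.1186
Then change container volume by factor 0.8 (V_new/V_old).
Step 2:
                    L           J           C
  I            0.1762     0.09693       3.475
  C          0.008698     -0.0174   -0.008698
  E            0.1849     0.07954       3.466
  solve Keq expr → x = -0.008698; check Q = 0.1186
Then change container volume by factor 1.25 (V_new/V_old).
Step 3:
                    L           J           C
  I            0.1479     0.06363       2.773
  C         -0.006958     0.01392    0.006958
  E            0.1409     0.07755        2.78
  solve Keq expr → x = 0.006958; check Q = 0.1186

[C]_eq = 2.78 M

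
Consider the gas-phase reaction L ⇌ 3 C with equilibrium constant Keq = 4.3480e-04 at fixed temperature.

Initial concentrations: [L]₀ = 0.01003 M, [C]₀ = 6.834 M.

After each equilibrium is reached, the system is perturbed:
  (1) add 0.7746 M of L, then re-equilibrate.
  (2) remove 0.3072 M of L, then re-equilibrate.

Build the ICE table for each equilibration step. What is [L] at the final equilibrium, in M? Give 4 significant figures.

Q₀ = 3.1822e+04 vs Keq = 4.3480e-04 ⇒ Q>K, reverse
Step 1:
                    L           C
  Initial     0.01003       6.834
  Change        2.245      -6.735
  Equil         2.255     0.09934
  solve Keq expr → x = -2.245; check Q = 4.3480e-04
Then add 0.7746 M of L.
Step 2:
                    L           C
  Initial        3.03     0.09934
  Change    -0.003412     0.01023
  Equil         3.026      0.1096
  solve Keq expr → x = 0.003412; check Q = 4.3480e-04
Then remove 0.3072 M of L.
Step 3:
                    L           C
  Initial       2.719      0.1096
  Change     0.001275   -0.003825
  Equil          2.72      0.1058
  solve Keq expr → x = -0.001275; check Q = 4.3480e-04

[L]_eq = 2.72 M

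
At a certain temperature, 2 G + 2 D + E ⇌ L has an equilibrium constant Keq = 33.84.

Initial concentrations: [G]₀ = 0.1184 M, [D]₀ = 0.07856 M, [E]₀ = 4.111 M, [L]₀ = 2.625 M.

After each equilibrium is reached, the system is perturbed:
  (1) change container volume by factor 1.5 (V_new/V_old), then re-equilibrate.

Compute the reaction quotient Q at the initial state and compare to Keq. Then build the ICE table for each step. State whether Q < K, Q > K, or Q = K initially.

Q₀ = 7380 vs Keq = 33.84 ⇒ Q>K, reverse
Step 1:
                  G         D         E         L
  Initial    0.1184   0.07856     4.111     2.625
  Change      0.265     0.265    0.1325   -0.1325
  Equil      0.3834    0.3436     4.244     2.492
  solve Keq expr → x = -0.1325; check Q = 33.84
Then change container volume by factor 1.5 (V_new/V_old).
Step 2:
                  G         D         E         L
  Initial    0.2556    0.2291     2.829     1.662
  Change     0.1158    0.1158   0.05792  -0.05792
  Equil      0.3715    0.3449     2.887     1.604
  solve Keq expr → x = -0.05792; check Q = 33.84

Q₀ = 7380; Q > K (proceeds reverse)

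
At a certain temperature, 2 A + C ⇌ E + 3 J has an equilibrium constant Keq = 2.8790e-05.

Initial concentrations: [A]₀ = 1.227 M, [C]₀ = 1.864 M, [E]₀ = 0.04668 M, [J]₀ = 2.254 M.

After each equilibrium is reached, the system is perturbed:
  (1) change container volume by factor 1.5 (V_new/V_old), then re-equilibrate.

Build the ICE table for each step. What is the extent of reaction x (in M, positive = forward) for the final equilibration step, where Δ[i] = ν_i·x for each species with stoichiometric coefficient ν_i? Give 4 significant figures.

x = 3.3831e-06 M

Q₀ = 0.1905 vs Keq = 2.8790e-05 ⇒ Q>K, reverse
Step 1:
                    A           C           E           J
  I             1.227       1.864     0.04668       2.254
  C           0.09334     0.04667    -0.04667       -0.14
  E              1.32       1.911  1.0151e-05       2.114
  solve Keq expr → x = -0.04667; check Q = 2.8790e-05
Then change container volume by factor 1.5 (V_new/V_old).
Step 2:
                    A           C           E           J
  I            0.8802       1.274  6.7670e-06       1.409
  C       -6.7662e-06 -3.3831e-06  3.3831e-06  1.0149e-05
  E            0.8802       1.274  1.0150e-05       1.409
  solve Keq expr → x = 3.3831e-06; check Q = 2.8790e-05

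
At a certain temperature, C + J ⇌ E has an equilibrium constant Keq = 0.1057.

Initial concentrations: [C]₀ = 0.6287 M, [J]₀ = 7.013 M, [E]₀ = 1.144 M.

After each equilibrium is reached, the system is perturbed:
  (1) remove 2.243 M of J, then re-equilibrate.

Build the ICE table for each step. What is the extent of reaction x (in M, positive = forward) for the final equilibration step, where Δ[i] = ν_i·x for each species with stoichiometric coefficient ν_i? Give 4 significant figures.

Q₀ = 0.2595 vs Keq = 0.1057 ⇒ Q>K, reverse
Step 1:
                   C          J          E
  I           0.6287      7.013      1.144
  C           0.3672     0.3672    -0.3672
  E           0.9959       7.38     0.7768
  solve Keq expr → x = -0.3672; check Q = 0.1057
Then remove 2.243 M of J.
Step 2:
                   C          J          E
  I           0.9959      5.137     0.7768
  C            0.142      0.142     -0.142
  E            1.138      5.279     0.6349
  solve Keq expr → x = -0.142; check Q = 0.1057

x = -0.142 M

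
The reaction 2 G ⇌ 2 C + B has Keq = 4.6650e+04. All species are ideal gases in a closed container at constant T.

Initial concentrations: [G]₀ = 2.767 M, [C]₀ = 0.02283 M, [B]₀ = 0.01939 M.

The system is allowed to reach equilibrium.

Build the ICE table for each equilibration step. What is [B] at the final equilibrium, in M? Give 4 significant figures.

[B]_eq = 1.395 M

Q₀ = 1.3200e-06 vs Keq = 4.6650e+04 ⇒ Q<K, forward
Step 1:
                    G           C           B
  Initial       2.767     0.02283     0.01939
  Change       -2.752       2.752       1.376
  Equil       0.01517       2.775       1.395
  solve Keq expr → x = 1.376; check Q = 4.6650e+04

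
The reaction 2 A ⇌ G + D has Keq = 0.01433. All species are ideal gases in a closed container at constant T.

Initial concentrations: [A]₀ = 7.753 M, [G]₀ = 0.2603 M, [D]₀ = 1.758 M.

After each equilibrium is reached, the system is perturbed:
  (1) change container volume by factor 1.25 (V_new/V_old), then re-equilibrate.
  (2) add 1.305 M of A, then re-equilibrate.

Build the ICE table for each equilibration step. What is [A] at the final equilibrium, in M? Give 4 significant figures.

[A]_eq = 7.052 M

Q₀ = 0.007613 vs Keq = 0.01433 ⇒ Q<K, forward
Step 1:
                   A          G          D
  init         7.753     0.2603      1.758
  Δ          -0.3096     0.1548     0.1548
  eq           7.443     0.4151      1.913
  solve Keq expr → x = 0.1548; check Q = 0.01433
Then change container volume by factor 1.25 (V_new/V_old).
Step 2:
                   A          G          D
  init         5.955     0.3321       1.53
  Δ                0          0          0
  eq           5.955     0.3321       1.53
  solve Keq expr → x = 0; check Q = 0.01433
Then add 1.305 M of A.
Step 3:
                   A          G          D
  init          7.26     0.3321       1.53
  Δ           -0.208      0.104      0.104
  eq           7.052      0.436      1.634
  solve Keq expr → x = 0.104; check Q = 0.01433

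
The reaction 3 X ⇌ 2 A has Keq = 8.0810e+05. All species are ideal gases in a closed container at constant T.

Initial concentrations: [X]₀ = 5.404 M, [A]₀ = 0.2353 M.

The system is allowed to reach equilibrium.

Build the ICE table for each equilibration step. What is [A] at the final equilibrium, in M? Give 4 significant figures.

[A]_eq = 3.82 M

Q₀ = 3.5083e-04 vs Keq = 8.0810e+05 ⇒ Q<K, forward
Step 1:
                    X           A
  I             5.404      0.2353
  C            -5.378       3.585
  E           0.02624        3.82
  solve Keq expr → x = 1.793; check Q = 8.0810e+05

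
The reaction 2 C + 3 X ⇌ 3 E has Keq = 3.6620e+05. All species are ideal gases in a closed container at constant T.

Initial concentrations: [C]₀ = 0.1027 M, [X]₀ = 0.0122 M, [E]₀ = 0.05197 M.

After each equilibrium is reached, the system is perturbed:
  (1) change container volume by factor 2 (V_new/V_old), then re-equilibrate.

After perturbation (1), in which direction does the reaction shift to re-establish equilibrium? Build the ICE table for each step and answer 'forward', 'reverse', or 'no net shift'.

Q₀ = 7329 vs Keq = 3.6620e+05 ⇒ Q<K, forward
Step 1:
                   C          X          E
  I           0.1027     0.0122    0.05197
  C        -0.005481  -0.008221   0.008221
  E          0.09722   0.003979    0.06019
  solve Keq expr → x = 0.00274; check Q = 3.6620e+05
Then change container volume by factor 2 (V_new/V_old).
Step 2:
                   C          X          E
  I          0.04861    0.00199     0.0301
  C       6.8796e-04   0.001032  -0.001032
  E           0.0493   0.003022    0.02906
  solve Keq expr → x = -3.4398e-04; check Q = 3.6620e+05

Direction: reverse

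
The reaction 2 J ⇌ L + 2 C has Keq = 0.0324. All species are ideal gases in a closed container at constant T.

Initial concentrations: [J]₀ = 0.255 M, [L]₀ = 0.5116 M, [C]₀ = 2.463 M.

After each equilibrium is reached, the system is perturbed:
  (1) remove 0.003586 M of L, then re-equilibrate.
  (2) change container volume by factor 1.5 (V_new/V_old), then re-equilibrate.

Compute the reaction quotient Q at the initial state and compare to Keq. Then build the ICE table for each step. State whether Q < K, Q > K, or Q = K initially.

Q₀ = 47.73; Q > K (proceeds reverse)

Q₀ = 47.73 vs Keq = 0.0324 ⇒ Q>K, reverse
Step 1:
                    J           L           C
  I             0.255      0.5116       2.463
  C            0.9785     -0.4892     -0.9785
  E             1.233     0.02237       1.485
  solve Keq expr → x = -0.4892; check Q = 0.0324
Then remove 0.003586 M of L.
Step 2:
                    J           L           C
  I             1.233     0.01878       1.485
  C         -0.006338    0.003169    0.006338
  E             1.227     0.02195       1.491
  solve Keq expr → x = 0.003169; check Q = 0.0324
Then change container volume by factor 1.5 (V_new/V_old).
Step 3:
                    J           L           C
  I            0.8181     0.01463      0.9939
  C          -0.01229    0.006145     0.01229
  E            0.8058     0.02078       1.006
  solve Keq expr → x = 0.006145; check Q = 0.0324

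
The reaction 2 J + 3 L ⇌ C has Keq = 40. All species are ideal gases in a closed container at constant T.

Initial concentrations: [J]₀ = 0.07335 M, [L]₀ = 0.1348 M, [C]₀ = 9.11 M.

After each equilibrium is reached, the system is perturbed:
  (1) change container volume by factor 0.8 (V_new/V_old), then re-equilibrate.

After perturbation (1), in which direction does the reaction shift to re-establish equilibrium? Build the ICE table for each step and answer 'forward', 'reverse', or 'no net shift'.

Direction: forward

Q₀ = 6.9127e+05 vs Keq = 40 ⇒ Q>K, reverse
Step 1:
                    J           L           C
  Initial     0.07335      0.1348        9.11
  Change       0.4968      0.7452     -0.2484
  Equil        0.5702        0.88       8.862
  solve Keq expr → x = -0.2484; check Q = 40
Then change container volume by factor 0.8 (V_new/V_old).
Step 2:
                    J           L           C
  Initial      0.7127         1.1       11.08
  Change      -0.1179     -0.1768     0.05894
  Equil        0.5948      0.9232       11.14
  solve Keq expr → x = 0.05894; check Q = 40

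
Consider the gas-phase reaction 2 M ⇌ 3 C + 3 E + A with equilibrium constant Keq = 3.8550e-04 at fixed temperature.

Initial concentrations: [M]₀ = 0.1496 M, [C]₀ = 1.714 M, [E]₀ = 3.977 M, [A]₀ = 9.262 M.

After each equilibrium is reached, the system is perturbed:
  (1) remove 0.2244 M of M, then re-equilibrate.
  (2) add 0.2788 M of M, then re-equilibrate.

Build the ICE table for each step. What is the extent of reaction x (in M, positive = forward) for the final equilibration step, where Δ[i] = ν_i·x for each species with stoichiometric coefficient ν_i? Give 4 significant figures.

x = 8.9396e-04 M

Q₀ = 1.3108e+05 vs Keq = 3.8550e-04 ⇒ Q>K, reverse
Step 1:
                  M         C         E         A
  init       0.1496     1.714     3.977     9.262
  Δ            1.13    -1.696    -1.696   -0.5652
  eq           1.28   0.01829     2.281     8.697
  solve Keq expr → x = -0.5652; check Q = 3.8550e-04
Then remove 0.2244 M of M.
Step 2:
                  M         C         E         A
  init        1.056   0.01829     2.281     8.697
  Δ         0.00145 -0.002175 -0.002175 -7.2493e-04
  eq          1.057   0.01611     2.279     8.696
  solve Keq expr → x = -7.2493e-04; check Q = 3.8550e-04
Then add 0.2788 M of M.
Step 3:
                  M         C         E         A
  init        1.336   0.01611     2.279     8.696
  Δ       -0.001788  0.002682  0.002682 8.9396e-04
  eq          1.334    0.0188     2.282     8.697
  solve Keq expr → x = 8.9396e-04; check Q = 3.8550e-04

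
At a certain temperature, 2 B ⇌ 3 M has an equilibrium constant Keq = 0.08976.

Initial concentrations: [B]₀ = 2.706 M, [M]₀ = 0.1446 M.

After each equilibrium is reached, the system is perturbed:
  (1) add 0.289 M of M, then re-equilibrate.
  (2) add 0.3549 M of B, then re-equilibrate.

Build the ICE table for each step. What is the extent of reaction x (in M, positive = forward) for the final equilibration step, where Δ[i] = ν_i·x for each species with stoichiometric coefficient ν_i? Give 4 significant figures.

x = 0.02242 M

Q₀ = 4.1290e-04 vs Keq = 0.08976 ⇒ Q<K, forward
Step 1:
                  B         M
  I           2.706    0.1446
  C         -0.4214    0.6321
  E           2.285    0.7767
  solve Keq expr → x = 0.2107; check Q = 0.08976
Then add 0.289 M of M.
Step 2:
                  B         M
  I           2.285     1.066
  C          0.1676   -0.2515
  E           2.452    0.8142
  solve Keq expr → x = -0.08382; check Q = 0.08976
Then add 0.3549 M of B.
Step 3:
                  B         M
  I           2.807    0.8142
  C        -0.04484   0.06726
  E           2.762    0.8815
  solve Keq expr → x = 0.02242; check Q = 0.08976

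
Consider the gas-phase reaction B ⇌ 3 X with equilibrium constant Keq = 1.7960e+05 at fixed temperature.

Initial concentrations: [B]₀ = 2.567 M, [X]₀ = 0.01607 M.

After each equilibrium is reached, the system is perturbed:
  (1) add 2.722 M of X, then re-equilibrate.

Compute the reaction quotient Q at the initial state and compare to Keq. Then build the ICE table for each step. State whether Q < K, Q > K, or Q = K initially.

Q₀ = 1.6167e-06 vs Keq = 1.7960e+05 ⇒ Q<K, forward
Step 1:
                    B           X
  init          2.567     0.01607
  Δ            -2.564       7.693
  eq         0.002551       7.709
  solve Keq expr → x = 2.564; check Q = 1.7960e+05
Then add 2.722 M of X.
Step 2:
                    B           X
  init       0.002551       10.43
  Δ          0.003748    -0.01125
  eq           0.0063       10.42
  solve Keq expr → x = -0.003748; check Q = 1.7960e+05

Q₀ = 1.6167e-06; Q < K (proceeds forward)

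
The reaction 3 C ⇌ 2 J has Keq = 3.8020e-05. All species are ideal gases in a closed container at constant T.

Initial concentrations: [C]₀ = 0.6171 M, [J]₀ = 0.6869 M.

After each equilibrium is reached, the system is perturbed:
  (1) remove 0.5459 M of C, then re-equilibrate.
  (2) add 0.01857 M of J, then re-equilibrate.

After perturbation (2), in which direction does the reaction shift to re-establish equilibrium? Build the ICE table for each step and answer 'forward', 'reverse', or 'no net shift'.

Direction: reverse

Q₀ = 2.008 vs Keq = 3.8020e-05 ⇒ Q>K, reverse
Step 1:
                  C         J
  init       0.6171    0.6869
  Δ           1.011   -0.6741
  eq          1.628   0.01281
  solve Keq expr → x = -0.337; check Q = 3.8020e-05
Then remove 0.5459 M of C.
Step 2:
                  C         J
  init        1.082   0.01281
  Δ        0.008676 -0.005784
  eq          1.091  0.007027
  solve Keq expr → x = -0.002892; check Q = 3.8020e-05
Then add 0.01857 M of J.
Step 3:
                  C         J
  init        1.091    0.0256
  Δ         0.02745   -0.0183
  eq          1.118  0.007294
  solve Keq expr → x = -0.009152; check Q = 3.8020e-05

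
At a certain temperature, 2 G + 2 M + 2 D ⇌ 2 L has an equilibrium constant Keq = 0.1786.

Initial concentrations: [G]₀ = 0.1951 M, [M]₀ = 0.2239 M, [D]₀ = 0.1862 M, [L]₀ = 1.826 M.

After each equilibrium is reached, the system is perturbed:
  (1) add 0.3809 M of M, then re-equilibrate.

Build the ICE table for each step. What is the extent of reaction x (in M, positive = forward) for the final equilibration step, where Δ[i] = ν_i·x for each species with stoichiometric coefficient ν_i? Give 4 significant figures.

x = 0.03765 M

Q₀ = 5.0399e+04 vs Keq = 0.1786 ⇒ Q>K, reverse
Step 1:
                    G           M           D           L
  Initial      0.1951      0.2239      0.1862       1.826
  Change        1.032       1.032       1.032      -1.032
  Equil         1.227       1.256       1.218      0.7938
  solve Keq expr → x = -0.5161; check Q = 0.1786
Then add 0.3809 M of M.
Step 2:
                    G           M           D           L
  Initial       1.227       1.637       1.218      0.7938
  Change     -0.07531    -0.07531    -0.07531     0.07531
  Equil         1.152       1.562       1.143      0.8691
  solve Keq expr → x = 0.03765; check Q = 0.1786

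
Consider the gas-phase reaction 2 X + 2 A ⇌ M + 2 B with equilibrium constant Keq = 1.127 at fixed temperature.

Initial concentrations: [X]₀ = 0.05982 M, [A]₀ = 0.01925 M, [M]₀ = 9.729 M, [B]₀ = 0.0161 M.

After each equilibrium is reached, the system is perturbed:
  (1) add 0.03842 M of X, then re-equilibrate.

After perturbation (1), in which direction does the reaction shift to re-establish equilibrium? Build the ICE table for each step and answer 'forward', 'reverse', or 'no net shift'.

Q₀ = 1902 vs Keq = 1.127 ⇒ Q>K, reverse
Step 1:
                  X         A         M         B
  init      0.05982   0.01925     9.729    0.0161
  Δ         0.01522   0.01522  -0.00761  -0.01522
  eq        0.07504   0.03447     9.721 8.8068e-04
  solve Keq expr → x = -0.00761; check Q = 1.127
Then add 0.03842 M of X.
Step 2:
                  X         A         M         B
  init       0.1135   0.03447     9.721 8.8068e-04
  Δ       -4.2933e-04 -4.2933e-04 2.1467e-04 4.2933e-04
  eq          0.113   0.03404     9.722   0.00131
  solve Keq expr → x = 2.1467e-04; check Q = 1.127

Direction: forward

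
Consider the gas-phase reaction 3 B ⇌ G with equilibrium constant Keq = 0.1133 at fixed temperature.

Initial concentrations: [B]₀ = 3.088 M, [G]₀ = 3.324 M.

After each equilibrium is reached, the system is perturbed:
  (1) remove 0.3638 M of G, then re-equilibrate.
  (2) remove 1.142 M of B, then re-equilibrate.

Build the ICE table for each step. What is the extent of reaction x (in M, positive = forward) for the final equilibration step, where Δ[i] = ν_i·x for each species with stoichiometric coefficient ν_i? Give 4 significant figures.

Q₀ = 0.1129 vs Keq = 0.1133 ⇒ Q<K, forward
Step 1:
                  B         G
  Initial     3.088     3.324
  Change  -0.003437  0.001146
  Equil       3.085     3.325
  solve Keq expr → x = 0.001146; check Q = 0.1133
Then remove 0.3638 M of G.
Step 2:
                  B         G
  Initial     3.085     2.961
  Change    -0.1052   0.03507
  Equil       2.979     2.996
  solve Keq expr → x = 0.03507; check Q = 0.1133
Then remove 1.142 M of B.
Step 3:
                  B         G
  Initial     1.837     2.996
  Change      1.024   -0.3414
  Equil       2.862     2.655
  solve Keq expr → x = -0.3414; check Q = 0.1133

x = -0.3414 M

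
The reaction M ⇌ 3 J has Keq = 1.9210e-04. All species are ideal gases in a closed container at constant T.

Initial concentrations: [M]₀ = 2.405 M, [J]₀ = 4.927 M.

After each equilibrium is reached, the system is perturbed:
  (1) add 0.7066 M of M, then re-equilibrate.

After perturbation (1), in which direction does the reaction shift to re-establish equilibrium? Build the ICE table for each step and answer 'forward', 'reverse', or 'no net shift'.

Q₀ = 49.73 vs Keq = 1.9210e-04 ⇒ Q>K, reverse
Step 1:
                    M           J
  I             2.405       4.927
  C             1.612      -4.835
  E             4.017     0.09172
  solve Keq expr → x = -1.612; check Q = 1.9210e-04
Then add 0.7066 M of M.
Step 2:
                    M           J
  I             4.723     0.09172
  C         -0.001693    0.005079
  E             4.722      0.0968
  solve Keq expr → x = 0.001693; check Q = 1.9210e-04

Direction: forward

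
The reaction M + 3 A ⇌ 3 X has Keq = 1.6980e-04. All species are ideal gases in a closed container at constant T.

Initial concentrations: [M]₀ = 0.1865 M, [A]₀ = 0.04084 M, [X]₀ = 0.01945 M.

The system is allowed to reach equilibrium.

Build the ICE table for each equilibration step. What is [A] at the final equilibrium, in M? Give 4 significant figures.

Q₀ = 0.5792 vs Keq = 1.6980e-04 ⇒ Q>K, reverse
Step 1:
                    M           A           X
  Initial      0.1865     0.04084     0.01945
  Change     0.005861     0.01758    -0.01758
  Equil        0.1924     0.05842    0.001868
  solve Keq expr → x = -0.005861; check Q = 1.6980e-04

[A]_eq = 0.05842 M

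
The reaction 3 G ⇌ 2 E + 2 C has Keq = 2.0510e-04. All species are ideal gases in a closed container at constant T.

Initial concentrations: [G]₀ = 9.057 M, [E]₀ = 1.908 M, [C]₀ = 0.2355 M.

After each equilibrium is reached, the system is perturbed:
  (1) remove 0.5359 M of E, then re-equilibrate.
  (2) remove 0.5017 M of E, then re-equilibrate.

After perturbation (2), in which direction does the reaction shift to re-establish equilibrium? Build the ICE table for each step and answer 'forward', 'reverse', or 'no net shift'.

Direction: forward

Q₀ = 2.7176e-04 vs Keq = 2.0510e-04 ⇒ Q>K, reverse
Step 1:
                   G          E          C
  Initial      9.057      1.908     0.2355
  Change     0.03996   -0.02664   -0.02664
  Equil        9.097      1.881     0.2089
  solve Keq expr → x = -0.01332; check Q = 2.0510e-04
Then remove 0.5359 M of E.
Step 2:
                   G          E          C
  Initial      9.097      1.345     0.2089
  Change    -0.09781    0.06521    0.06521
  Equil        8.999      1.411     0.2741
  solve Keq expr → x = 0.0326; check Q = 2.0510e-04
Then remove 0.5017 M of E.
Step 3:
                   G          E          C
  Initial      8.999      0.909     0.2741
  Change     -0.1496    0.09971    0.09971
  Equil         8.85      1.009     0.3738
  solve Keq expr → x = 0.04985; check Q = 2.0510e-04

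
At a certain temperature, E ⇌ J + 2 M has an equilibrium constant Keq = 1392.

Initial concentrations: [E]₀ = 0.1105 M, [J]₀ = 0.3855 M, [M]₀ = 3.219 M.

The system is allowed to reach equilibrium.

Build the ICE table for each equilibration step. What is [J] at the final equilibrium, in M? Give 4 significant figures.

[J]_eq = 0.4918 M

Q₀ = 36.15 vs Keq = 1392 ⇒ Q<K, forward
Step 1:
                   E          J          M
  I           0.1105     0.3855      3.219
  C          -0.1063     0.1063     0.2127
  E         0.004161     0.4918      3.432
  solve Keq expr → x = 0.1063; check Q = 1392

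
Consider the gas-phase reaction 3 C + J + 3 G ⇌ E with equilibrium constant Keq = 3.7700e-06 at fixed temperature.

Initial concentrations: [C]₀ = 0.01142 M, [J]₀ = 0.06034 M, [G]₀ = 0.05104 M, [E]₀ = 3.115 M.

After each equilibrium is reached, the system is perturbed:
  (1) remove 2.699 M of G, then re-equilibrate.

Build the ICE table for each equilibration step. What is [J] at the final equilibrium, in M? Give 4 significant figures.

[J]_eq = 2.614 M

Q₀ = 2.6069e+11 vs Keq = 3.7700e-06 ⇒ Q>K, reverse
Step 1:
                   C          J          G          E
  I          0.01142    0.06034    0.05104      3.115
  C            6.765      2.255      6.765     -2.255
  E            6.776      2.315      6.816       0.86
  solve Keq expr → x = -2.255; check Q = 3.7700e-06
Then remove 2.699 M of G.
Step 2:
                   C          J          G          E
  I            6.776      2.315      4.117       0.86
  C           0.8967     0.2989     0.8967    -0.2989
  E            7.673      2.614      5.014     0.5611
  solve Keq expr → x = -0.2989; check Q = 3.7700e-06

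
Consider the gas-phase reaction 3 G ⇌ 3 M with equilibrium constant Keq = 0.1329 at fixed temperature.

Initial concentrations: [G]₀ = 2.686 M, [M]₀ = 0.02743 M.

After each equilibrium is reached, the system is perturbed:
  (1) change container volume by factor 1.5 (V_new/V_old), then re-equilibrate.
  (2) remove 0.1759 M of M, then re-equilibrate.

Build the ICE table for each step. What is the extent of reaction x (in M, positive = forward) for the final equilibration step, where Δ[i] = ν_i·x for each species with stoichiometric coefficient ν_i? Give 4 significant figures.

x = 0.03882 M

Q₀ = 1.0650e-06 vs Keq = 0.1329 ⇒ Q<K, forward
Step 1:
                  G         M
  Initial     2.686   0.02743
  Change    -0.8894    0.8894
  Equil       1.797    0.9168
  solve Keq expr → x = 0.2965; check Q = 0.1329
Then change container volume by factor 1.5 (V_new/V_old).
Step 2:
                  G         M
  Initial     1.198    0.6112
  Change          0         0
  Equil       1.198    0.6112
  solve Keq expr → x = 0; check Q = 0.1329
Then remove 0.1759 M of M.
Step 3:
                  G         M
  Initial     1.198    0.4353
  Change    -0.1165    0.1165
  Equil       1.081    0.5518
  solve Keq expr → x = 0.03882; check Q = 0.1329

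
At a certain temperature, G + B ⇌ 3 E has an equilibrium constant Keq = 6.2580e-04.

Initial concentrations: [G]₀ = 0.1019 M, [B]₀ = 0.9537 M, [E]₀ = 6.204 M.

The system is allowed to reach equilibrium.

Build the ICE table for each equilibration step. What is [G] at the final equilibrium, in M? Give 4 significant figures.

[G]_eq = 2.117 M

Q₀ = 2457 vs Keq = 6.2580e-04 ⇒ Q>K, reverse
Step 1:
                    G           B           E
  Initial      0.1019      0.9537       6.204
  Change        2.015       2.015      -6.046
  Equil         2.117       2.969      0.1579
  solve Keq expr → x = -2.015; check Q = 6.2580e-04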